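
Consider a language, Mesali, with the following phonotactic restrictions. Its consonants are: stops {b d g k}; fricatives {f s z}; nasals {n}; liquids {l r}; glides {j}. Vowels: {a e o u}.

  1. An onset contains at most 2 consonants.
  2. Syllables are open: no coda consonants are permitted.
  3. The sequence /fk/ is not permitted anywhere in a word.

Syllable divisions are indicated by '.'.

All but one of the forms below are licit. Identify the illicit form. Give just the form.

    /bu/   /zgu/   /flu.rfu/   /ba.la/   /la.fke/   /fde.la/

/la.fke/

/bu/ — σ1 onset /b/, coda /∅/ ok → licit
/zgu/ — σ1 onset /zg/ (2C), coda /∅/ ok → licit
/flu.rfu/ — σ1 onset /fl/ (2C), coda /∅/ ok; σ2 onset /rf/ (2C), coda /∅/ ok → licit
/ba.la/ — σ1 onset /b/, coda /∅/ ok; σ2 onset /l/, coda /∅/ ok → licit
/la.fke/ — violates constraint 3: contains banned sequence /fk/ → illicit
/fde.la/ — σ1 onset /fd/ (2C), coda /∅/ ok; σ2 onset /l/, coda /∅/ ok → licit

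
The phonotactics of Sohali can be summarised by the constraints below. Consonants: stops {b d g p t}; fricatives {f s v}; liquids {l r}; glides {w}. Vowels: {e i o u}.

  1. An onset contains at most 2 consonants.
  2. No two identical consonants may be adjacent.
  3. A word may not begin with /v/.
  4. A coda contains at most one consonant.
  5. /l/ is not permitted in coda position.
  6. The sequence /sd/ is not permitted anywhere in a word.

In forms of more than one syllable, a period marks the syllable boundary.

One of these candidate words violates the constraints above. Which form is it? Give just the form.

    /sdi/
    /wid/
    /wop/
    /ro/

/sdi/

/sdi/ — violates constraint 6: contains banned sequence /sd/ → phonotactically illegal
/wid/ — σ1 onset /w/, coda /d/ ok → phonotactically legal
/wop/ — σ1 onset /w/, coda /p/ ok → phonotactically legal
/ro/ — σ1 onset /r/, coda /∅/ ok → phonotactically legal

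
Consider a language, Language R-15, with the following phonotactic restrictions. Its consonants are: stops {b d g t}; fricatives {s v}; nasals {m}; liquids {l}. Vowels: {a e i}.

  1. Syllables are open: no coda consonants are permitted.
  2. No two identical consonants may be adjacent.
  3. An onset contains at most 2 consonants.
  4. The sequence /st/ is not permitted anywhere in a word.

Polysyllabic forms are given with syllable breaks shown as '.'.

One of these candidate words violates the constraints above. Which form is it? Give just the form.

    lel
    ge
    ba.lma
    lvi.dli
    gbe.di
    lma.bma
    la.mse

lel

lel — violates constraint 1: syllable 1 coda /l/ has 1 consonant (> 0) → phonotactically illegal
ge — σ1 onset /g/, coda /∅/ ok → phonotactically legal
ba.lma — σ1 onset /b/, coda /∅/ ok; σ2 onset /lm/ (2C), coda /∅/ ok → phonotactically legal
lvi.dli — σ1 onset /lv/ (2C), coda /∅/ ok; σ2 onset /dl/ (2C), coda /∅/ ok → phonotactically legal
gbe.di — σ1 onset /gb/ (2C), coda /∅/ ok; σ2 onset /d/, coda /∅/ ok → phonotactically legal
lma.bma — σ1 onset /lm/ (2C), coda /∅/ ok; σ2 onset /bm/ (2C), coda /∅/ ok → phonotactically legal
la.mse — σ1 onset /l/, coda /∅/ ok; σ2 onset /ms/ (2C), coda /∅/ ok → phonotactically legal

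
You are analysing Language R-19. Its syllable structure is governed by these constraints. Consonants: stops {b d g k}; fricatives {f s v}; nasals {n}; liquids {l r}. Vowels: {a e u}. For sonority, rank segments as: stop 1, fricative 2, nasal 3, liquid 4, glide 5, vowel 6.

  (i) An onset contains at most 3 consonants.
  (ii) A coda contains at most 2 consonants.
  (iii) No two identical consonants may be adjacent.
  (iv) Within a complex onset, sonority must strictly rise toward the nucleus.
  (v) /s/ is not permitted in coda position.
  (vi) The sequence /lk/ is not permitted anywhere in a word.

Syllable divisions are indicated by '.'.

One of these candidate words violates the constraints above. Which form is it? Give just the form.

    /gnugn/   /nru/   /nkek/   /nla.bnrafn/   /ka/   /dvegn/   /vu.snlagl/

/gnugn/ — σ1 onset /gn/ (1→3 rises), coda /gn/ (2C) ok → permitted
/nru/ — σ1 onset /nr/ (3→4 rises), coda /∅/ ok → permitted
/nkek/ — violates constraint (iv): syllable 1 onset /nk/: /n/ (nasal, 3) → /k/ (stop, 1) does not rise → not permitted
/nla.bnrafn/ — σ1 onset /nl/ (3→4 rises), coda /∅/ ok; σ2 onset /bnr/ (1→3→4 rises), coda /fn/ (2C) ok → permitted
/ka/ — σ1 onset /k/, coda /∅/ ok → permitted
/dvegn/ — σ1 onset /dv/ (1→2 rises), coda /gn/ (2C) ok → permitted
/vu.snlagl/ — σ1 onset /v/, coda /∅/ ok; σ2 onset /snl/ (2→3→4 rises), coda /gl/ (2C) ok → permitted

/nkek/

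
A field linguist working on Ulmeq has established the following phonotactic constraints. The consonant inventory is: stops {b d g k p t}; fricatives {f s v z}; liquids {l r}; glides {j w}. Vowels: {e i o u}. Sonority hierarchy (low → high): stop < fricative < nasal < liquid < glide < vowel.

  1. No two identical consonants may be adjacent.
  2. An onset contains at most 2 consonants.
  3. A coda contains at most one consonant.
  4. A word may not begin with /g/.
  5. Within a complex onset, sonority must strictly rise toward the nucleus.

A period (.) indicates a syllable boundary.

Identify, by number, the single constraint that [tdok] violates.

[tdok]: syllable 1 onset /td/: /t/ (stop, 1) → /d/ (stop, 1) does not rise.
This is a violation of constraint 5: "Within a complex onset, sonority must strictly rise toward the nucleus."
The remaining constraints (1, 2, 3, 4) are satisfied.

5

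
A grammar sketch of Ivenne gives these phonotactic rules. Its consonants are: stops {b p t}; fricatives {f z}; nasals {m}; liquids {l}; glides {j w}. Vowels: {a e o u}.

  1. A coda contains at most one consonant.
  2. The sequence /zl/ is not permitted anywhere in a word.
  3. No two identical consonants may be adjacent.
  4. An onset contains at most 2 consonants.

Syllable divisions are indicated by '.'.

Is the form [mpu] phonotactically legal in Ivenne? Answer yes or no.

[mpu] — σ1 onset /mp/ (2C), coda /∅/ ok → phonotactically legal

yes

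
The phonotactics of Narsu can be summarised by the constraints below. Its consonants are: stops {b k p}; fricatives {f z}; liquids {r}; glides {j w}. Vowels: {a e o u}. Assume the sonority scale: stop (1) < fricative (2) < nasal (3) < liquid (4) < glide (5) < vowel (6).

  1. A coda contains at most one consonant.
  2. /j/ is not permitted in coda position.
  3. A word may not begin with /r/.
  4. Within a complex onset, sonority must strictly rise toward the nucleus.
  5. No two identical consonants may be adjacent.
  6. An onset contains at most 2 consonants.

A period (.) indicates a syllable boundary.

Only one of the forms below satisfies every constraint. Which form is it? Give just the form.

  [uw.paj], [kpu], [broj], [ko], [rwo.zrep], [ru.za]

[ko]

[uw.paj] — violates constraint 2: syllable 2 coda contains /j/ → phonotactically illegal
[kpu] — violates constraint 4: syllable 1 onset /kp/: /k/ (stop, 1) → /p/ (stop, 1) does not rise → phonotactically illegal
[broj] — violates constraint 2: syllable 1 coda contains /j/ → phonotactically illegal
[ko] — σ1 onset /k/, coda /∅/ ok → phonotactically legal
[rwo.zrep] — violates constraint 3: word begins with /r/ → phonotactically illegal
[ru.za] — violates constraint 3: word begins with /r/ → phonotactically illegal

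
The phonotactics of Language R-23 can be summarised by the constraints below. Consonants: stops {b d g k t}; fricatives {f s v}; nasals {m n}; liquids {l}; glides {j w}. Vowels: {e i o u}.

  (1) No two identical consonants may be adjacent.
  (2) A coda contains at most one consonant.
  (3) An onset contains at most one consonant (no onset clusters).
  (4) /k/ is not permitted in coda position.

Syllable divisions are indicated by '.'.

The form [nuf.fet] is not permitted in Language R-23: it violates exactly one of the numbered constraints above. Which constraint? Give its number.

[nuf.fet]: adjacent identical consonants /ff/.
This is a violation of constraint 1: "No two identical consonants may be adjacent."
The remaining constraints (2, 3, 4) are satisfied.

1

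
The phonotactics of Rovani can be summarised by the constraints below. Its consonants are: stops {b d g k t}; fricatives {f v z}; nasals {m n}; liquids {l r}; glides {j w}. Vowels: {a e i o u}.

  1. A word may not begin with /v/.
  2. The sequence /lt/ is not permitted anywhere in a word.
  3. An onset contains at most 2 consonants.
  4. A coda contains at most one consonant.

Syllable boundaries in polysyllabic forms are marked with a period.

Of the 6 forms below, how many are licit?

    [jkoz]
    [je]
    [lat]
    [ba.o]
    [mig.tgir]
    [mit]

6

[jkoz] — σ1 onset /jk/ (2C), coda /z/ ok → licit
[je] — σ1 onset /j/, coda /∅/ ok → licit
[lat] — σ1 onset /l/, coda /t/ ok → licit
[ba.o] — σ1 onset /b/, coda /∅/ ok; σ2 onset /∅/, coda /∅/ ok → licit
[mig.tgir] — σ1 onset /m/, coda /g/ ok; σ2 onset /tg/ (2C), coda /r/ ok → licit
[mit] — σ1 onset /m/, coda /t/ ok → licit
Licit: [jkoz], [je], [lat], [ba.o], [mig.tgir], [mit] → 6.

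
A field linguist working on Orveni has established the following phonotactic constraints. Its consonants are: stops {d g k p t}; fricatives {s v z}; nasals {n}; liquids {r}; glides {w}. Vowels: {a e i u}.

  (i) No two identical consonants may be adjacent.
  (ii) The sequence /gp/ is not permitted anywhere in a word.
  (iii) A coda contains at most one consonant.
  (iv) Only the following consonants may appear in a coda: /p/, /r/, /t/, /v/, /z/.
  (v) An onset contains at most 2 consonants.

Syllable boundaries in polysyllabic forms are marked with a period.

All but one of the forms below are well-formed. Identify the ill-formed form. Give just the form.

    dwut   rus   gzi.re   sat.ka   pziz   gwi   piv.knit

dwut — σ1 onset /dw/ (2C), coda /t/ ok → well-formed
rus — violates constraint (iv): syllable 1 coda contains /s/, which is not a licensed coda consonant → ill-formed
gzi.re — σ1 onset /gz/ (2C), coda /∅/ ok; σ2 onset /r/, coda /∅/ ok → well-formed
sat.ka — σ1 onset /s/, coda /t/ ok; σ2 onset /k/, coda /∅/ ok → well-formed
pziz — σ1 onset /pz/ (2C), coda /z/ ok → well-formed
gwi — σ1 onset /gw/ (2C), coda /∅/ ok → well-formed
piv.knit — σ1 onset /p/, coda /v/ ok; σ2 onset /kn/ (2C), coda /t/ ok → well-formed

rus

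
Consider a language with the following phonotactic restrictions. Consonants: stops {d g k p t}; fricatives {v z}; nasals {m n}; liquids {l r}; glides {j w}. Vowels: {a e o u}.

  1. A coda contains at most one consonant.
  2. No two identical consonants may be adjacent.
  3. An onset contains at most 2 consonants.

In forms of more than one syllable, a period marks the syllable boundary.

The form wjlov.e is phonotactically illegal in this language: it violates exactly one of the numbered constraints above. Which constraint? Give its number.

3

wjlov.e: syllable 1 onset /wjl/ has 3 consonants (> 2).
This is a violation of constraint 3: "An onset contains at most 2 consonants."
The remaining constraints (1, 2) are satisfied.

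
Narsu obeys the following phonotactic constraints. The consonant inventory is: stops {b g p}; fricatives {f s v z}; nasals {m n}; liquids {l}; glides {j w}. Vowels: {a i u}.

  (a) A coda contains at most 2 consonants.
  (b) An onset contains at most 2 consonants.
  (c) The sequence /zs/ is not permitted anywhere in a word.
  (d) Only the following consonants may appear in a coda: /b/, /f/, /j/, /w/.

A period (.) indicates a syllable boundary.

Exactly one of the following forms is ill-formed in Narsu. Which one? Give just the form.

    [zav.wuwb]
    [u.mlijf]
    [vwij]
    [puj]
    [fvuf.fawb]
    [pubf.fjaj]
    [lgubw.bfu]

[zav.wuwb] — violates constraint (d): syllable 1 coda contains /v/, which is not a licensed coda consonant → ill-formed
[u.mlijf] — σ1 onset /∅/, coda /∅/ ok; σ2 onset /ml/ (2C), coda /jf/ (2C) ok → well-formed
[vwij] — σ1 onset /vw/ (2C), coda /j/ ok → well-formed
[puj] — σ1 onset /p/, coda /j/ ok → well-formed
[fvuf.fawb] — σ1 onset /fv/ (2C), coda /f/ ok; σ2 onset /f/, coda /wb/ (2C) ok → well-formed
[pubf.fjaj] — σ1 onset /p/, coda /bf/ (2C) ok; σ2 onset /fj/ (2C), coda /j/ ok → well-formed
[lgubw.bfu] — σ1 onset /lg/ (2C), coda /bw/ (2C) ok; σ2 onset /bf/ (2C), coda /∅/ ok → well-formed

[zav.wuwb]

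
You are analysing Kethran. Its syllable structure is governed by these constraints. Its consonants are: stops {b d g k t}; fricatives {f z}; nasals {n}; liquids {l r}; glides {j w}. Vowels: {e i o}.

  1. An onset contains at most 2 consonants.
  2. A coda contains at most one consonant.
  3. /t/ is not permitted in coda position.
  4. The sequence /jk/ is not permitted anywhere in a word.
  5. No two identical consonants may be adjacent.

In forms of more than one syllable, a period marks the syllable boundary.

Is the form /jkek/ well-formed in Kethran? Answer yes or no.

/jkek/ — violates constraint 4: contains banned sequence /jk/ → ill-formed

no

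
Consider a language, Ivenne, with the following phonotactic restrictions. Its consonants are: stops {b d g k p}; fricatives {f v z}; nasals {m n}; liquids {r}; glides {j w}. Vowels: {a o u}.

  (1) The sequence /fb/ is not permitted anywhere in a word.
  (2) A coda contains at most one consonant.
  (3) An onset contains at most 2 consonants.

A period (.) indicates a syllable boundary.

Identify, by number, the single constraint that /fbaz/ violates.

1

/fbaz/: contains banned sequence /fb/.
This is a violation of constraint 1: "The sequence /fb/ is not permitted anywhere in a word."
The remaining constraints (2, 3) are satisfied.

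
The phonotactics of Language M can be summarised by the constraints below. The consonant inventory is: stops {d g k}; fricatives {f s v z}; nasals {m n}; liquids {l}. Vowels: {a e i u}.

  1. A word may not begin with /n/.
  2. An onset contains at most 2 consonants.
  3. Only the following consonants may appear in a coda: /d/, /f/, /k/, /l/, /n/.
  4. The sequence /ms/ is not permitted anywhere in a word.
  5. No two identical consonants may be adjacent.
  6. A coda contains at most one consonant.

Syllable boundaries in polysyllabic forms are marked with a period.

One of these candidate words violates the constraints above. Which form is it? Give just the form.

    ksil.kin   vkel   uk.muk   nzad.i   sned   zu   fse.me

ksil.kin — σ1 onset /ks/ (2C), coda /l/ ok; σ2 onset /k/, coda /n/ ok → well-formed
vkel — σ1 onset /vk/ (2C), coda /l/ ok → well-formed
uk.muk — σ1 onset /∅/, coda /k/ ok; σ2 onset /m/, coda /k/ ok → well-formed
nzad.i — violates constraint 1: word begins with /n/ → ill-formed
sned — σ1 onset /sn/ (2C), coda /d/ ok → well-formed
zu — σ1 onset /z/, coda /∅/ ok → well-formed
fse.me — σ1 onset /fs/ (2C), coda /∅/ ok; σ2 onset /m/, coda /∅/ ok → well-formed

nzad.i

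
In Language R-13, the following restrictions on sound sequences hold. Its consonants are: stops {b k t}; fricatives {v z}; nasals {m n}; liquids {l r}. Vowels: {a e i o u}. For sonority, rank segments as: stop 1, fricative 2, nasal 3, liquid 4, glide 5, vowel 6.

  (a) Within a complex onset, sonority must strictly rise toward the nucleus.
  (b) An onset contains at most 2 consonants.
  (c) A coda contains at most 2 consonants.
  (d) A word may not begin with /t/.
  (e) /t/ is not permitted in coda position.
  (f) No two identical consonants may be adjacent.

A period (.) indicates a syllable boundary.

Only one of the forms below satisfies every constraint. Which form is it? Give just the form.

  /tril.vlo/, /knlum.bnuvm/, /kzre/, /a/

/a/

/tril.vlo/ — violates constraint (d): word begins with /t/ → not permitted
/knlum.bnuvm/ — violates constraint (b): syllable 1 onset /knl/ has 3 consonants (> 2) → not permitted
/kzre/ — violates constraint (b): syllable 1 onset /kzr/ has 3 consonants (> 2) → not permitted
/a/ — σ1 onset /∅/, coda /∅/ ok → permitted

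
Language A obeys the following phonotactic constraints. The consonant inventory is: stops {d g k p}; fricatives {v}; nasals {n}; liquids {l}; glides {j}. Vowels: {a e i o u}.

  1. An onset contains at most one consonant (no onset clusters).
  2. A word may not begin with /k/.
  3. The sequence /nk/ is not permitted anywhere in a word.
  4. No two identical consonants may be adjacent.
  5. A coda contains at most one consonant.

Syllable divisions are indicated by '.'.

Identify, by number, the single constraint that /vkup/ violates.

1

/vkup/: syllable 1 onset /vk/ has 2 consonants (> 1).
This is a violation of constraint 1: "An onset contains at most one consonant (no onset clusters)."
The remaining constraints (2, 3, 4, 5) are satisfied.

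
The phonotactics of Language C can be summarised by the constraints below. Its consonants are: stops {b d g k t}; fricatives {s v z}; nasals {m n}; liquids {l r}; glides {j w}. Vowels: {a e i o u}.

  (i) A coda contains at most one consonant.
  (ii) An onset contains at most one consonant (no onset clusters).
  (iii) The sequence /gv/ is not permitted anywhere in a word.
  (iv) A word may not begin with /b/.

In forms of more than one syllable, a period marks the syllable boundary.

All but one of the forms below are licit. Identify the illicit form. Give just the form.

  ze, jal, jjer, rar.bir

jjer

ze — σ1 onset /z/, coda /∅/ ok → licit
jal — σ1 onset /j/, coda /l/ ok → licit
jjer — violates constraint (ii): syllable 1 onset /jj/ has 2 consonants (> 1) → illicit
rar.bir — σ1 onset /r/, coda /r/ ok; σ2 onset /b/, coda /r/ ok → licit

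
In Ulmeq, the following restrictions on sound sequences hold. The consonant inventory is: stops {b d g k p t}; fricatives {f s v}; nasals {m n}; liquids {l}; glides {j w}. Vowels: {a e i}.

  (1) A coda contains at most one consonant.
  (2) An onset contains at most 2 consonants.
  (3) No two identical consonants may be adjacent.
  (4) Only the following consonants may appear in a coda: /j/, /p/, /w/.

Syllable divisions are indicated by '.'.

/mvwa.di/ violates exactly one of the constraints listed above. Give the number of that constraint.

2

/mvwa.di/: syllable 1 onset /mvw/ has 3 consonants (> 2).
This is a violation of constraint 2: "An onset contains at most 2 consonants."
The remaining constraints (1, 3, 4) are satisfied.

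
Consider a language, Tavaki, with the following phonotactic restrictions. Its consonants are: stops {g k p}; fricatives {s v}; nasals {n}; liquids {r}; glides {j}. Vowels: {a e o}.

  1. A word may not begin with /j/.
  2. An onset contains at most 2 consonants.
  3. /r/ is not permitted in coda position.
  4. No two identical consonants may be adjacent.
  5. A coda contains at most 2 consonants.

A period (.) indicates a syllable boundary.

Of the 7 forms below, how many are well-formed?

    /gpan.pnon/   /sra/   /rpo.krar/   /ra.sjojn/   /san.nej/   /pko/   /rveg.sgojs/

/gpan.pnon/ — σ1 onset /gp/ (2C), coda /n/ ok; σ2 onset /pn/ (2C), coda /n/ ok → well-formed
/sra/ — σ1 onset /sr/ (2C), coda /∅/ ok → well-formed
/rpo.krar/ — violates constraint 3: syllable 2 coda contains /r/ → ill-formed
/ra.sjojn/ — σ1 onset /r/, coda /∅/ ok; σ2 onset /sj/ (2C), coda /jn/ (2C) ok → well-formed
/san.nej/ — violates constraint 4: adjacent identical consonants /nn/ → ill-formed
/pko/ — σ1 onset /pk/ (2C), coda /∅/ ok → well-formed
/rveg.sgojs/ — σ1 onset /rv/ (2C), coda /g/ ok; σ2 onset /sg/ (2C), coda /js/ (2C) ok → well-formed
Well-formed: /gpan.pnon/, /sra/, /ra.sjojn/, /pko/, /rveg.sgojs/ → 5.

5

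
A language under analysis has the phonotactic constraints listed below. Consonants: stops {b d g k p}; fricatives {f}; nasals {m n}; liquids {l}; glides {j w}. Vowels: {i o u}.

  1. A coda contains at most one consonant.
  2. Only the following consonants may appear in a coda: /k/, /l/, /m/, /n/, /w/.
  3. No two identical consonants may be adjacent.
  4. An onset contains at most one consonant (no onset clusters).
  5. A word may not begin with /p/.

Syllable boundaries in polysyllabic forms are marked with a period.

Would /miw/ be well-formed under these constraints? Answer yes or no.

yes

/miw/ — σ1 onset /m/, coda /w/ ok → well-formed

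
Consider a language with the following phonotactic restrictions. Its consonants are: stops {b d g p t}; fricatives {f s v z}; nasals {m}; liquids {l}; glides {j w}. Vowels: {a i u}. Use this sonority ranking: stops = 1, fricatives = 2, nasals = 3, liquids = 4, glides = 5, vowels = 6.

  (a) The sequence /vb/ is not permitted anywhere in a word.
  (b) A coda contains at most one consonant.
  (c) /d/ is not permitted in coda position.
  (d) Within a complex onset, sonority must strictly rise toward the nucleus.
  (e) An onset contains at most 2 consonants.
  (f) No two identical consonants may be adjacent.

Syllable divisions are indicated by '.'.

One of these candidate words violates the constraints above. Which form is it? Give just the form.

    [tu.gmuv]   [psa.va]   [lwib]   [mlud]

[tu.gmuv] — σ1 onset /t/, coda /∅/ ok; σ2 onset /gm/ (1→3 rises), coda /v/ ok → well-formed
[psa.va] — σ1 onset /ps/ (1→2 rises), coda /∅/ ok; σ2 onset /v/, coda /∅/ ok → well-formed
[lwib] — σ1 onset /lw/ (4→5 rises), coda /b/ ok → well-formed
[mlud] — violates constraint (c): syllable 1 coda contains /d/ → ill-formed

[mlud]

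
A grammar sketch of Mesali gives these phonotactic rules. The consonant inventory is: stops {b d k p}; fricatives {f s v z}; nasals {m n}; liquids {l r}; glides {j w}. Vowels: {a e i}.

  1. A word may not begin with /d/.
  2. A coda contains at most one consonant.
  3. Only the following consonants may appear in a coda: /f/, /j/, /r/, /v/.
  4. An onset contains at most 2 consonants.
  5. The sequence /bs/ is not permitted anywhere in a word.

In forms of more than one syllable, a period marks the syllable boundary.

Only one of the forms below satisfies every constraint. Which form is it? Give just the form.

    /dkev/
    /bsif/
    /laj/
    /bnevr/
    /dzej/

/laj/

/dkev/ — violates constraint 1: word begins with /d/ → not permitted
/bsif/ — violates constraint 5: contains banned sequence /bs/ → not permitted
/laj/ — σ1 onset /l/, coda /j/ ok → permitted
/bnevr/ — violates constraint 2: syllable 1 coda /vr/ has 2 consonants (> 1) → not permitted
/dzej/ — violates constraint 1: word begins with /d/ → not permitted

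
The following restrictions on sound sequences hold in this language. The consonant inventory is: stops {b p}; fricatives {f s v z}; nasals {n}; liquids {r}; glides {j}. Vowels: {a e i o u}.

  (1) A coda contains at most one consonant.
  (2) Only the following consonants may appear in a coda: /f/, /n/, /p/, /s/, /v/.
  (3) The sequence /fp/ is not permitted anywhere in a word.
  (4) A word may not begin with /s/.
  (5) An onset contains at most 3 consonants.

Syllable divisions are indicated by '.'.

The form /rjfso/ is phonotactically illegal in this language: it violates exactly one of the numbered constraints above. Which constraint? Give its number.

5

/rjfso/: syllable 1 onset /rjfs/ has 4 consonants (> 3).
This is a violation of constraint 5: "An onset contains at most 3 consonants."
The remaining constraints (1, 2, 3, 4) are satisfied.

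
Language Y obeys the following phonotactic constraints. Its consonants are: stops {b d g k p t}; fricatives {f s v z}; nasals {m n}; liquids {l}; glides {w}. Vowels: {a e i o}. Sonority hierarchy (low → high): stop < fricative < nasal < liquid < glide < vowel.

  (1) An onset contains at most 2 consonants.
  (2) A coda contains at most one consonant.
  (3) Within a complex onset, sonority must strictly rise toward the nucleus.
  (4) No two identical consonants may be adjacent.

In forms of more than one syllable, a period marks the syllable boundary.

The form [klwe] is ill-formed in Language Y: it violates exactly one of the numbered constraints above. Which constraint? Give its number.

1

[klwe]: syllable 1 onset /klw/ has 3 consonants (> 2).
This is a violation of constraint 1: "An onset contains at most 2 consonants."
The remaining constraints (2, 3, 4) are satisfied.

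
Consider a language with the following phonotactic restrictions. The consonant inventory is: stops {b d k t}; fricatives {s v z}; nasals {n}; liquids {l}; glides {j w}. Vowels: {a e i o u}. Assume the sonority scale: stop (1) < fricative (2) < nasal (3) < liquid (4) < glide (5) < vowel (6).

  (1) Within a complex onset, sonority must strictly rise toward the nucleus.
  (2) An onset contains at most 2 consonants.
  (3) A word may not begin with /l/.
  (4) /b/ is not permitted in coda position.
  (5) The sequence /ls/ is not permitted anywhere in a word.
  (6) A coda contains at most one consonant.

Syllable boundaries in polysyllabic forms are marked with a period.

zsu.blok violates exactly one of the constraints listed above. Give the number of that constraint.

1

zsu.blok: syllable 1 onset /zs/: /z/ (fricative, 2) → /s/ (fricative, 2) does not rise.
This is a violation of constraint 1: "Within a complex onset, sonority must strictly rise toward the nucleus."
The remaining constraints (2, 3, 4, 5, 6) are satisfied.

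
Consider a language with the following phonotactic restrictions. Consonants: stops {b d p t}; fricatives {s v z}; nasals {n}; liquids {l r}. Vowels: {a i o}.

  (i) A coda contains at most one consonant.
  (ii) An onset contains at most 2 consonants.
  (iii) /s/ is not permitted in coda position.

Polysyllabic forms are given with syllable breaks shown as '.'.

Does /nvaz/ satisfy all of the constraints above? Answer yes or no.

/nvaz/ — σ1 onset /nv/ (2C), coda /z/ ok → phonotactically legal

yes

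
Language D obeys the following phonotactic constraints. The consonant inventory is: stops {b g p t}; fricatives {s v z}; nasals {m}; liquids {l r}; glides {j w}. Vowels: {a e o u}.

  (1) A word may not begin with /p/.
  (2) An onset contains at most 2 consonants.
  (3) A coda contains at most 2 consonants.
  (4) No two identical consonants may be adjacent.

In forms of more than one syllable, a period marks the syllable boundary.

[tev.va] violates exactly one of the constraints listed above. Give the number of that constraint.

[tev.va]: adjacent identical consonants /vv/.
This is a violation of constraint 4: "No two identical consonants may be adjacent."
The remaining constraints (1, 2, 3) are satisfied.

4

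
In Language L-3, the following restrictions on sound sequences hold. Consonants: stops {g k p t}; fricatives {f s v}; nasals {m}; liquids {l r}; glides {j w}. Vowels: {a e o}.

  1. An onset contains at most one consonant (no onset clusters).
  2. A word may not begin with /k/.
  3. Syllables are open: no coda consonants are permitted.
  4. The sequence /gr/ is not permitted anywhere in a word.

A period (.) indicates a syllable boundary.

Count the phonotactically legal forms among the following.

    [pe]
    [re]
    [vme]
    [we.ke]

[pe] — σ1 onset /p/, coda /∅/ ok → phonotactically legal
[re] — σ1 onset /r/, coda /∅/ ok → phonotactically legal
[vme] — violates constraint 1: syllable 1 onset /vm/ has 2 consonants (> 1) → phonotactically illegal
[we.ke] — σ1 onset /w/, coda /∅/ ok; σ2 onset /k/, coda /∅/ ok → phonotactically legal
Phonotactically legal: [pe], [re], [we.ke] → 3.

3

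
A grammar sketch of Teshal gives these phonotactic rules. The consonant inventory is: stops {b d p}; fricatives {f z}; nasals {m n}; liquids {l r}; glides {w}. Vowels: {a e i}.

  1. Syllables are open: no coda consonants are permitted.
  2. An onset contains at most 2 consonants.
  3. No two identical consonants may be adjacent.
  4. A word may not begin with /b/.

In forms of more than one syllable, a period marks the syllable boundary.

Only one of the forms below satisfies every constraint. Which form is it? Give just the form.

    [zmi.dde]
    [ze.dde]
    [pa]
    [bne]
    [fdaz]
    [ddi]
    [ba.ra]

[pa]

[zmi.dde] — violates constraint 3: adjacent identical consonants /dd/ → not permitted
[ze.dde] — violates constraint 3: adjacent identical consonants /dd/ → not permitted
[pa] — σ1 onset /p/, coda /∅/ ok → permitted
[bne] — violates constraint 4: word begins with /b/ → not permitted
[fdaz] — violates constraint 1: syllable 1 coda /z/ has 1 consonant (> 0) → not permitted
[ddi] — violates constraint 3: adjacent identical consonants /dd/ → not permitted
[ba.ra] — violates constraint 4: word begins with /b/ → not permitted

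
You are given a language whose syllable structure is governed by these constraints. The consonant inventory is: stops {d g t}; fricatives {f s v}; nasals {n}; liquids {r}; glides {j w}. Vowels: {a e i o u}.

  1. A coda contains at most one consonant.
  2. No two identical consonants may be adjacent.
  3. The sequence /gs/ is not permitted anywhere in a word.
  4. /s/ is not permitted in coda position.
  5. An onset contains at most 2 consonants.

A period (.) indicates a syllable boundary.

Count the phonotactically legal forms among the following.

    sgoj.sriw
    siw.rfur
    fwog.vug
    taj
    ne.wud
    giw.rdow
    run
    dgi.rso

8

sgoj.sriw — σ1 onset /sg/ (2C), coda /j/ ok; σ2 onset /sr/ (2C), coda /w/ ok → phonotactically legal
siw.rfur — σ1 onset /s/, coda /w/ ok; σ2 onset /rf/ (2C), coda /r/ ok → phonotactically legal
fwog.vug — σ1 onset /fw/ (2C), coda /g/ ok; σ2 onset /v/, coda /g/ ok → phonotactically legal
taj — σ1 onset /t/, coda /j/ ok → phonotactically legal
ne.wud — σ1 onset /n/, coda /∅/ ok; σ2 onset /w/, coda /d/ ok → phonotactically legal
giw.rdow — σ1 onset /g/, coda /w/ ok; σ2 onset /rd/ (2C), coda /w/ ok → phonotactically legal
run — σ1 onset /r/, coda /n/ ok → phonotactically legal
dgi.rso — σ1 onset /dg/ (2C), coda /∅/ ok; σ2 onset /rs/ (2C), coda /∅/ ok → phonotactically legal
Phonotactically legal: sgoj.sriw, siw.rfur, fwog.vug, taj, ne.wud, giw.rdow, run, dgi.rso → 8.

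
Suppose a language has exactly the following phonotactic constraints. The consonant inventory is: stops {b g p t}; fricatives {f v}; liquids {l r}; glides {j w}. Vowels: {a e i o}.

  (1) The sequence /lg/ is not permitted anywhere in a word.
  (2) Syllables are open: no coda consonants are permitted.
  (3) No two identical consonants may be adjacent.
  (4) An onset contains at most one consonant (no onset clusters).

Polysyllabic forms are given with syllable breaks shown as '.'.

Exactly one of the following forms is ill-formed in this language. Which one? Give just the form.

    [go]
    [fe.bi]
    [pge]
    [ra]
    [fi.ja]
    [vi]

[pge]

[go] — σ1 onset /g/, coda /∅/ ok → well-formed
[fe.bi] — σ1 onset /f/, coda /∅/ ok; σ2 onset /b/, coda /∅/ ok → well-formed
[pge] — violates constraint 4: syllable 1 onset /pg/ has 2 consonants (> 1) → ill-formed
[ra] — σ1 onset /r/, coda /∅/ ok → well-formed
[fi.ja] — σ1 onset /f/, coda /∅/ ok; σ2 onset /j/, coda /∅/ ok → well-formed
[vi] — σ1 onset /v/, coda /∅/ ok → well-formed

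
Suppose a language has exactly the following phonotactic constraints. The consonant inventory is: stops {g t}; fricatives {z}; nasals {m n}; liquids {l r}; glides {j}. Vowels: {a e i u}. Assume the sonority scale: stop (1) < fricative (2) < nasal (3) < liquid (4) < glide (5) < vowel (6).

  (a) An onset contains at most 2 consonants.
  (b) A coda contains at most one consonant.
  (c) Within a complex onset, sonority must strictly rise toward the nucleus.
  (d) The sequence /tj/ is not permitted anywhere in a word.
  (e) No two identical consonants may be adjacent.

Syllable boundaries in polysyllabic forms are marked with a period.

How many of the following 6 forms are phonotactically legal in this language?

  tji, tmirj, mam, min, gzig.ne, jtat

tji — violates constraint (d): contains banned sequence /tj/ → phonotactically illegal
tmirj — violates constraint (b): syllable 1 coda /rj/ has 2 consonants (> 1) → phonotactically illegal
mam — σ1 onset /m/, coda /m/ ok → phonotactically legal
min — σ1 onset /m/, coda /n/ ok → phonotactically legal
gzig.ne — σ1 onset /gz/ (1→2 rises), coda /g/ ok; σ2 onset /n/, coda /∅/ ok → phonotactically legal
jtat — violates constraint (c): syllable 1 onset /jt/: /j/ (glide, 5) → /t/ (stop, 1) does not rise → phonotactically illegal
Phonotactically legal: mam, min, gzig.ne → 3.

3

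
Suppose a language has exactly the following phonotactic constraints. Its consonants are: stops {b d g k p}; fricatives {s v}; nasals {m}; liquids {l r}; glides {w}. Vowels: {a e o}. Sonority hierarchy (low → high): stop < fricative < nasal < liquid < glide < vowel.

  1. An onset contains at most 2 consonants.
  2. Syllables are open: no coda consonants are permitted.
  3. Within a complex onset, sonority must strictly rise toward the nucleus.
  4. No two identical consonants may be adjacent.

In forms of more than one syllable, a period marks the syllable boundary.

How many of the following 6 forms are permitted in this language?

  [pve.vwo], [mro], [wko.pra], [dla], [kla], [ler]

[pve.vwo] — σ1 onset /pv/ (1→2 rises), coda /∅/ ok; σ2 onset /vw/ (2→5 rises), coda /∅/ ok → permitted
[mro] — σ1 onset /mr/ (3→4 rises), coda /∅/ ok → permitted
[wko.pra] — violates constraint 3: syllable 1 onset /wk/: /w/ (glide, 5) → /k/ (stop, 1) does not rise → not permitted
[dla] — σ1 onset /dl/ (1→4 rises), coda /∅/ ok → permitted
[kla] — σ1 onset /kl/ (1→4 rises), coda /∅/ ok → permitted
[ler] — violates constraint 2: syllable 1 coda /r/ has 1 consonant (> 0) → not permitted
Permitted: [pve.vwo], [mro], [dla], [kla] → 4.

4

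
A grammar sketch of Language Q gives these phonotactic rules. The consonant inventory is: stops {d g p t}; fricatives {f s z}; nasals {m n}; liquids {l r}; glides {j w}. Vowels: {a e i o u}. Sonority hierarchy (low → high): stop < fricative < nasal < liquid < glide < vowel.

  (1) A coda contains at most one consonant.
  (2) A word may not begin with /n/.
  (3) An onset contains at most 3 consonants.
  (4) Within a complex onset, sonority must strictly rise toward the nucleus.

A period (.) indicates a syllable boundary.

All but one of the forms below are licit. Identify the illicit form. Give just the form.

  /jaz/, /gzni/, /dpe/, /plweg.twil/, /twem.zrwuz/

/jaz/ — σ1 onset /j/, coda /z/ ok → licit
/gzni/ — σ1 onset /gzn/ (1→2→3 rises), coda /∅/ ok → licit
/dpe/ — violates constraint 4: syllable 1 onset /dp/: /d/ (stop, 1) → /p/ (stop, 1) does not rise → illicit
/plweg.twil/ — σ1 onset /plw/ (1→4→5 rises), coda /g/ ok; σ2 onset /tw/ (1→5 rises), coda /l/ ok → licit
/twem.zrwuz/ — σ1 onset /tw/ (1→5 rises), coda /m/ ok; σ2 onset /zrw/ (2→4→5 rises), coda /z/ ok → licit

/dpe/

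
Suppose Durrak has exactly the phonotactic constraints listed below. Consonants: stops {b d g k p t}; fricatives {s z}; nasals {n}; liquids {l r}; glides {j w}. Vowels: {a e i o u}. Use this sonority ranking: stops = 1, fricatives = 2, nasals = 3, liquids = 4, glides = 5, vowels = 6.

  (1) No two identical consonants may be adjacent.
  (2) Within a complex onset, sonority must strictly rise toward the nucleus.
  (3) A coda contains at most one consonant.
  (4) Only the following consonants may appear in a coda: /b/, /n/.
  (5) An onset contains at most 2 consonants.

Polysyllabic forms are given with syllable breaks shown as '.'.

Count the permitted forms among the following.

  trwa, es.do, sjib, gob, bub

3

trwa — violates constraint 5: syllable 1 onset /trw/ has 3 consonants (> 2) → not permitted
es.do — violates constraint 4: syllable 1 coda contains /s/, which is not a licensed coda consonant → not permitted
sjib — σ1 onset /sj/ (2→5 rises), coda /b/ ok → permitted
gob — σ1 onset /g/, coda /b/ ok → permitted
bub — σ1 onset /b/, coda /b/ ok → permitted
Permitted: sjib, gob, bub → 3.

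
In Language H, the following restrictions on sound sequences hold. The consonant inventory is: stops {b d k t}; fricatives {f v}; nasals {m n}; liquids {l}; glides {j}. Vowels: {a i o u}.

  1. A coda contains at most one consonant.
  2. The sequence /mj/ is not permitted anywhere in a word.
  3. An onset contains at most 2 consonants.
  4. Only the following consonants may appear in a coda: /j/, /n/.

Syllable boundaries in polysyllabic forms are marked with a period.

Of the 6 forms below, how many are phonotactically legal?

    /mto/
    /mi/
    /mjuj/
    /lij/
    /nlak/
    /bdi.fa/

/mto/ — σ1 onset /mt/ (2C), coda /∅/ ok → phonotactically legal
/mi/ — σ1 onset /m/, coda /∅/ ok → phonotactically legal
/mjuj/ — violates constraint 2: contains banned sequence /mj/ → phonotactically illegal
/lij/ — σ1 onset /l/, coda /j/ ok → phonotactically legal
/nlak/ — violates constraint 4: syllable 1 coda contains /k/, which is not a licensed coda consonant → phonotactically illegal
/bdi.fa/ — σ1 onset /bd/ (2C), coda /∅/ ok; σ2 onset /f/, coda /∅/ ok → phonotactically legal
Phonotactically legal: /mto/, /mi/, /lij/, /bdi.fa/ → 4.

4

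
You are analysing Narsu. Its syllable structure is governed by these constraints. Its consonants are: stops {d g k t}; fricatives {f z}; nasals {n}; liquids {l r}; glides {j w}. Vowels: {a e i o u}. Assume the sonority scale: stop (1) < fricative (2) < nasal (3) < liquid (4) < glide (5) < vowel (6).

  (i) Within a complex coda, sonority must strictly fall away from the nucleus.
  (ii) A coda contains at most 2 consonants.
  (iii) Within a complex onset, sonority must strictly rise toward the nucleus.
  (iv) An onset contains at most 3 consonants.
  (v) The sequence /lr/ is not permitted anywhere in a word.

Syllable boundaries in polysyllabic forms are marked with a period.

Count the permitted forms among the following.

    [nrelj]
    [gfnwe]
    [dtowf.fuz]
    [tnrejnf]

0

[nrelj] — violates constraint (i): syllable 1 coda /lj/: /l/ (liquid, 4) → /j/ (glide, 5) does not fall → not permitted
[gfnwe] — violates constraint (iv): syllable 1 onset /gfnw/ has 4 consonants (> 3) → not permitted
[dtowf.fuz] — violates constraint (iii): syllable 1 onset /dt/: /d/ (stop, 1) → /t/ (stop, 1) does not rise → not permitted
[tnrejnf] — violates constraint (ii): syllable 1 coda /jnf/ has 3 consonants (> 2) → not permitted
No form is permitted → 0.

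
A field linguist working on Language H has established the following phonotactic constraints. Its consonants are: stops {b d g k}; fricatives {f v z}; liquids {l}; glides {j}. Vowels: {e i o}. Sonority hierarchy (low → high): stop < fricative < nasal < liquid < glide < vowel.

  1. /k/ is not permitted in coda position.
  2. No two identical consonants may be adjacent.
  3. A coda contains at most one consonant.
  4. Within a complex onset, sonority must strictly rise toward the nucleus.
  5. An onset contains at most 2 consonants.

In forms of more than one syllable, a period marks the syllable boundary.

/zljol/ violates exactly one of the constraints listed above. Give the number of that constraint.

5

/zljol/: syllable 1 onset /zlj/ has 3 consonants (> 2).
This is a violation of constraint 5: "An onset contains at most 2 consonants."
The remaining constraints (1, 2, 3, 4) are satisfied.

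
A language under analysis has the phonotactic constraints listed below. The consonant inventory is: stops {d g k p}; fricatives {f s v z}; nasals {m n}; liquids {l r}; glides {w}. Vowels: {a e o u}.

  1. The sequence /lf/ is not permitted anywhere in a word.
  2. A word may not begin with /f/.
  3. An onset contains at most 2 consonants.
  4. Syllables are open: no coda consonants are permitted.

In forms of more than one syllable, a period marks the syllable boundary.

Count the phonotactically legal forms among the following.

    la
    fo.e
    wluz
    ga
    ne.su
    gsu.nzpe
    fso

3

la — σ1 onset /l/, coda /∅/ ok → phonotactically legal
fo.e — violates constraint 2: word begins with /f/ → phonotactically illegal
wluz — violates constraint 4: syllable 1 coda /z/ has 1 consonant (> 0) → phonotactically illegal
ga — σ1 onset /g/, coda /∅/ ok → phonotactically legal
ne.su — σ1 onset /n/, coda /∅/ ok; σ2 onset /s/, coda /∅/ ok → phonotactically legal
gsu.nzpe — violates constraint 3: syllable 2 onset /nzp/ has 3 consonants (> 2) → phonotactically illegal
fso — violates constraint 2: word begins with /f/ → phonotactically illegal
Phonotactically legal: la, ga, ne.su → 3.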